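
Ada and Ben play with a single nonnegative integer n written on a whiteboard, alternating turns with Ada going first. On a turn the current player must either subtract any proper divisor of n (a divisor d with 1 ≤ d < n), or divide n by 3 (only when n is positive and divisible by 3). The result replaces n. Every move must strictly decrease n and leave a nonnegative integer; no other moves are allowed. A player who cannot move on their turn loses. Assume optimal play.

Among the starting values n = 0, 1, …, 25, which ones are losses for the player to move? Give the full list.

Label each position W (a win for the player to move) or L (a loss). A position with no legal move is L; any other position is W exactly when some move reaches an L, and L when every move reaches a W.
n=0: no move → L
n=1: no move → L
n=2: can move to 1, which is L ⇒ W
n=3: can move to 1, which is L ⇒ W
n=4: moves to 2(W), 3(W); every one is W ⇒ L
n=5: can move to 4, which is L ⇒ W
n=6: can move to 4, which is L ⇒ W
n=7: the only move is to 6(W), a W ⇒ L
n=8: can move to 4, which is L ⇒ W
n=9: moves to 3(W), 6(W), 8(W); every one is W ⇒ L
n=10: can move to 9, which is L ⇒ W
n=11: the only move is to 10(W), a W ⇒ L
n=12: can move to 4, which is L ⇒ W
n=13: the only move is to 12(W), a W ⇒ L
n=14: can move to 7, which is L ⇒ W
n=15: moves to 5(W), 10(W), 12(W), 14(W); every one is W ⇒ L
n=16: can move to 15, which is L ⇒ W
n=17: the only move is to 16(W), a W ⇒ L
n=18: can move to 9, which is L ⇒ W
n=19: the only move is to 18(W), a W ⇒ L
n=20: can move to 15, which is L ⇒ W
n=21: can move to 7, which is L ⇒ W
n=22: can move to 11, which is L ⇒ W
n=23: the only move is to 22(W), a W ⇒ L
n=24: can move to 23, which is L ⇒ W
n=25: moves to 20(W), 24(W); every one is W ⇒ L
Reading off the rows marked L gives the requested list; there are 12 such values of n.

0, 1, 4, 7, 9, 11, 13, 15, 17, 19, 23, 25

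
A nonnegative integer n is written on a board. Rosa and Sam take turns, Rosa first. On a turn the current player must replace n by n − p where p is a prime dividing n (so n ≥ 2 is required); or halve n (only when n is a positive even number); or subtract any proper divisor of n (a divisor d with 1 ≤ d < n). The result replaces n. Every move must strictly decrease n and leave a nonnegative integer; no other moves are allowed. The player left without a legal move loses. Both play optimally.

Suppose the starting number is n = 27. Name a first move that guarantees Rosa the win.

Use the standard recursion: the mover loses at a terminal position; elsewhere, the mover wins exactly when some move hands the opponent an L position.
n=0: no move → L
n=1: no move → L
n=2: can move to 0, which is L ⇒ W
n=3: can move to 0, which is L ⇒ W
n=4: moves to 2(W), 3(W); every one is W ⇒ L
n=5: can move to 0, which is L ⇒ W
n=6: can move to 4, which is L ⇒ W
n=7: can move to 0, which is L ⇒ W
n=8: can move to 4, which is L ⇒ W
n=9: moves to 6(W), 8(W); every one is W ⇒ L
n=10: can move to 9, which is L ⇒ W
n=11: can move to 0, which is L ⇒ W
n=12: can move to 9, which is L ⇒ W
n=13: can move to 0, which is L ⇒ W
n=14: moves to 7(W), 12(W), 13(W); every one is W ⇒ L
n=15: can move to 14, which is L ⇒ W
n=16: can move to 14, which is L ⇒ W
n=17: can move to 0, which is L ⇒ W
n=18: can move to 9, which is L ⇒ W
n=19: can move to 0, which is L ⇒ W
n=20: moves to 10(W), 15(W), 16(W), 18(W), 19(W); every one is W ⇒ L
n=21: can move to 14, which is L ⇒ W
n=22: can move to 20, which is L ⇒ W
n=23: can move to 0, which is L ⇒ W
n=24: can move to 20, which is L ⇒ W
n=25: can move to 20, which is L ⇒ W
n=26: moves to 13(W), 24(W), 25(W); every one is W ⇒ L
n=27: can move to 26, which is L ⇒ W
From 27, the L positions reachable in one move are: 26.

Move to 26.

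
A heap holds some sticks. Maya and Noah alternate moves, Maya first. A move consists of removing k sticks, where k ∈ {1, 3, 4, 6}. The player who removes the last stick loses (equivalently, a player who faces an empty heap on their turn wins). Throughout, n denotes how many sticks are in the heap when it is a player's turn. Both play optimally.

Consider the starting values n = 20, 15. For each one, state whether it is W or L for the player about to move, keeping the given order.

20: W, 15: L

Work bottom-up. With no move the player to move wins. Otherwise the position is W if at least one move leads to an L position for the opponent, and L if every move leads to a W.
n=0: no move; the opponent has just taken the last stick and therefore loses → W
n=1: →0(W) only, which is W, so L
n=2: →1(L), so W
n=3: →2(W), 0(W) — all W, so L
n=4: →3(L), so W
n=5: →1(L), so W
n=6: →3(L), so W
n=7: →3(L), so W
n=8: →7(W), 5(W), 4(W), 2(W) — all W, so L
n=9: →8(L), so W
n=10: →9(W), 7(W), 6(W), 4(W) — all W, so L
n=11: →10(L), so W
n=12: →8(L), so W
n=13: →10(L), so W
n=14: →10(L), so W
n=15: →14(W), 12(W), 11(W), 9(W) — all W, so L
n=16: →15(L), so W
n=17: →16(W), 14(W), 13(W), 11(W) — all W, so L
n=18: →17(L), so W
n=19: →15(L), so W
n=20: →17(L), so W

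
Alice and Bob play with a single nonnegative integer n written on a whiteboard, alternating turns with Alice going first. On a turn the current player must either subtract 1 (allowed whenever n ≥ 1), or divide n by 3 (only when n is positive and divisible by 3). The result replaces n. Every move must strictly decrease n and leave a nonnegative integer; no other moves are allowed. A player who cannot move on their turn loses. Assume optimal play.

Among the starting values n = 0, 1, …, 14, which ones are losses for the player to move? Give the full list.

Positions with no move are L. A position that does have a move is losing for the player to move precisely when every available move leads to a winning position for the opponent. Fill in the labels:
n=0: no move → L
n=1: reaches L-position 0 → W
n=2: only reaches 1(W), which is W → L
n=3: reaches L-position 2 → W
n=4: only reaches 3(W), which is W → L
n=5: reaches L-position 4 → W
n=6: reaches L-position 2 → W
n=7: only reaches 6(W), which is W → L
n=8: reaches L-position 7 → W
n=9: only reaches 3(W), 8(W), all W → L
n=10: reaches L-position 9 → W
n=11: only reaches 10(W), which is W → L
n=12: reaches L-position 4 → W
n=13: only reaches 12(W), which is W → L
n=14: reaches L-position 13 → W
The losing starting values of n are exactly the entries labelled L in this table (7 of them).

0, 2, 4, 7, 9, 11, 13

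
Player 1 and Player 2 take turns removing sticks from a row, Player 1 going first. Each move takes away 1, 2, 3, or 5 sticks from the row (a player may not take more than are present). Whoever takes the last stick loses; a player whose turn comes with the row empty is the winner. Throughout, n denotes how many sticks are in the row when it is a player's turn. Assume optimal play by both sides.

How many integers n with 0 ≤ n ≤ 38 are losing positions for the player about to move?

Compute win/loss labels from the base case upward. A position with no move is W. Any other position is W if it can reach an L in one move, else L.
n=0: no move; the opponent has just taken the last stick and therefore loses → W
n=1: the only move is to 0(W), a W ⇒ L
n=2: can move to 1, which is L ⇒ W
n=3: can move to 1, which is L ⇒ W
n=4: can move to 1, which is L ⇒ W
n=5: moves to 4(W), 3(W), 2(W), 0(W); every one is W ⇒ L
n=6: can move to 5, which is L ⇒ W
n=7: can move to 5, which is L ⇒ W
n=8: can move to 5, which is L ⇒ W
n=9: moves to 8(W), 7(W), 6(W), 4(W); every one is W ⇒ L
n=10: can move to 9, which is L ⇒ W
n=11: can move to 9, which is L ⇒ W
n=12: can move to 9, which is L ⇒ W
n=13: moves to 12(W), 11(W), 10(W), 8(W); every one is W ⇒ L
n=14: can move to 13, which is L ⇒ W
n=15: can move to 13, which is L ⇒ W
n=16: can move to 13, which is L ⇒ W
n=17: moves to 16(W), 15(W), 14(W), 12(W); every one is W ⇒ L
n=18: can move to 17, which is L ⇒ W
n=19: can move to 17, which is L ⇒ W
n=20: can move to 17, which is L ⇒ W
n=21: moves to 20(W), 19(W), 18(W), 16(W); every one is W ⇒ L
n=22: can move to 21, which is L ⇒ W
n=23: can move to 21, which is L ⇒ W
n=24: can move to 21, which is L ⇒ W
n=25: moves to 24(W), 23(W), 22(W), 20(W); every one is W ⇒ L
n=26: can move to 25, which is L ⇒ W
n=27: can move to 25, which is L ⇒ W
n=28: can move to 25, which is L ⇒ W
n=29: moves to 28(W), 27(W), 26(W), 24(W); every one is W ⇒ L
n=30: can move to 29, which is L ⇒ W
n=31: can move to 29, which is L ⇒ W
n=32: can move to 29, which is L ⇒ W
n=33: moves to 32(W), 31(W), 30(W), 28(W); every one is W ⇒ L
n=34: can move to 33, which is L ⇒ W
n=35: can move to 33, which is L ⇒ W
n=36: can move to 33, which is L ⇒ W
n=37: moves to 36(W), 35(W), 34(W), 32(W); every one is W ⇒ L
n=38: can move to 37, which is L ⇒ W
L entries with 0 ≤ n ≤ 38: n = 1, 5, 9, 13, 17, 21, 25, 29, 33, 37; that makes 10.

10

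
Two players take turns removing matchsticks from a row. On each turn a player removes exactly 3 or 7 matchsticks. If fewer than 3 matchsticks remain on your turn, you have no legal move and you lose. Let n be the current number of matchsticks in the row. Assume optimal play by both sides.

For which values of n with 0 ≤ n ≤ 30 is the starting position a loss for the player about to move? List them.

Positions with no move are L. A position that does have a move is losing for the player to move precisely when every available move leads to a winning position for the opponent. Fill in the labels:
n=0: no move → L
n=1: no move → L
n=2: no move → L
n=3: W (go to 0, an L position)
n=4: W (go to 1, an L position)
n=5: W (go to 2, an L position)
n=6: L (sole option 3(W) is W)
n=7: W (go to 0, an L position)
n=8: W (go to 1, an L position)
n=9: W (go to 6, an L position)
n=10: L (options 7(W), 3(W) are all W)
n=11: L (options 8(W), 4(W) are all W)
n=12: L (options 9(W), 5(W) are all W)
n=13: W (go to 10, an L position)
n=14: W (go to 11, an L position)
n=15: W (go to 12, an L position)
n=16: L (options 13(W), 9(W) are all W)
n=17: W (go to 10, an L position)
n=18: W (go to 11, an L position)
n=19: W (go to 16, an L position)
n=20: L (options 17(W), 13(W) are all W)
n=21: L (options 18(W), 14(W) are all W)
n=22: L (options 19(W), 15(W) are all W)
n=23: W (go to 20, an L position)
n=24: W (go to 21, an L position)
n=25: W (go to 22, an L position)
n=26: L (options 23(W), 19(W) are all W)
n=27: W (go to 20, an L position)
n=28: W (go to 21, an L position)
n=29: W (go to 26, an L position)
n=30: L (options 27(W), 23(W) are all W)
The losing starting values of n are exactly the entries labelled L in this table (13 of them).

0, 1, 2, 6, 10, 11, 12, 16, 20, 21, 22, 26, 30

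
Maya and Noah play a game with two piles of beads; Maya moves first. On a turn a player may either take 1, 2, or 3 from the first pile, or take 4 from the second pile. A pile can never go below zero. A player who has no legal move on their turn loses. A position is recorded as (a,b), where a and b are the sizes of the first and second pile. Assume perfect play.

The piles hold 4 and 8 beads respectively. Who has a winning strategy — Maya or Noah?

Noah wins.

Label each position W (a win for the player to move) or L (a loss). A position with no legal move is L; any other position is W exactly when some move reaches an L, and L when every move reaches a W.
No move ever increases a pile, so every position that can arise here has a ≤ 4 and b ≤ 8; it is enough to label the cells with 0 ≤ a ≤ 4 and 0 ≤ b ≤ 8.
Every move lowers a or b (never raises either), so fill the grid row by row in increasing a, and left to right within a row: each cell's successors are then already labelled.
      b=0  b=1  b=2  b=3  b=4  b=5  b=6  b=7  b=8
a=0:    L    L    L    L    W    W    W    W    L
a=1:    W    W    W    W    L    L    L    L    W
a=2:    W    W    W    W    W    W    W    W    W
a=3:    W    W    W    W    W    W    W    W    W
a=4:    L    L    L    L    W    W    W    W    L
Cells with no legal move (terminal, hence L): (0,0), (0,1), (0,2), (0,3).
The remaining L cells, each justified by listing all of its moves:
(0,8): L (sole option (0,4)(W) is W)
(1,4): L (options (0,4)(W), (1,0)(W) are all W)
(1,5): L (options (0,5)(W), (1,1)(W) are all W)
(1,6): L (options (0,6)(W), (1,2)(W) are all W)
(1,7): L (options (0,7)(W), (1,3)(W) are all W)
(4,0): L (options (3,0)(W), (2,0)(W), (1,0)(W) are all W)
(4,1): L (options (3,1)(W), (2,1)(W), (1,1)(W) are all W)
(4,2): L (options (3,2)(W), (2,2)(W), (1,2)(W) are all W)
(4,3): L (options (3,3)(W), (2,3)(W), (1,3)(W) are all W)
(4,8): L (options (3,8)(W), (2,8)(W), (1,8)(W), (4,4)(W) are all W)
Every other cell has at least one move into one of the L cells above, so it is W.
Every move from (4,8) reaches a W position, so the mover loses.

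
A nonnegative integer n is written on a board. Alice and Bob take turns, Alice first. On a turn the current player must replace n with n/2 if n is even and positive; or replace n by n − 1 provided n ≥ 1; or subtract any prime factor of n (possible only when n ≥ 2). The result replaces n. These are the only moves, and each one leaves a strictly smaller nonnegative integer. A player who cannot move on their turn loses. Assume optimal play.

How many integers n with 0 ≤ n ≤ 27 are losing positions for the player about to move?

Label each position W (a win for the player to move) or L (a loss). A position with no legal move is L; any other position is W exactly when some move reaches an L, and L when every move reaches a W.
n=0: no move → L
n=1: reaches L-position 0 → W
n=2: reaches L-position 0 → W
n=3: reaches L-position 0 → W
n=4: only reaches 2(W), 3(W), all W → L
n=5: reaches L-position 0 → W
n=6: reaches L-position 4 → W
n=7: reaches L-position 0 → W
n=8: reaches L-position 4 → W
n=9: only reaches 6(W), 8(W), all W → L
n=10: reaches L-position 9 → W
n=11: reaches L-position 0 → W
n=12: reaches L-position 9 → W
n=13: reaches L-position 0 → W
n=14: only reaches 7(W), 12(W), 13(W), all W → L
n=15: reaches L-position 14 → W
n=16: reaches L-position 14 → W
n=17: reaches L-position 0 → W
n=18: reaches L-position 9 → W
n=19: reaches L-position 0 → W
n=20: only reaches 10(W), 15(W), 18(W), 19(W), all W → L
n=21: reaches L-position 14 → W
n=22: reaches L-position 20 → W
n=23: reaches L-position 0 → W
n=24: only reaches 12(W), 21(W), 22(W), 23(W), all W → L
n=25: reaches L-position 20 → W
n=26: reaches L-position 24 → W
n=27: reaches L-position 24 → W
L entries with 0 ≤ n ≤ 27: n = 0, 4, 9, 14, 20, 24; that makes 6.

6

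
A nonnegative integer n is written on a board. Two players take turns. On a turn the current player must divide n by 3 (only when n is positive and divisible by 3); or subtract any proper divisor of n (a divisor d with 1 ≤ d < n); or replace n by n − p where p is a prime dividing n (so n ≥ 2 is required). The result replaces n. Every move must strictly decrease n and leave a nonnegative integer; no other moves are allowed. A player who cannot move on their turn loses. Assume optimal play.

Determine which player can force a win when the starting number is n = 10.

The first player wins.

Work bottom-up. With no move the player to move loses. Otherwise the position is W if at least one move leads to an L position for the opponent, and L if every move leads to a W.
n=0: no move → L
n=1: no move → L
n=2: reaches L-position 0 → W
n=3: reaches L-position 0 → W
n=4: only reaches 2(W), 3(W), all W → L
n=5: reaches L-position 0 → W
n=6: reaches L-position 4 → W
n=7: reaches L-position 0 → W
n=8: reaches L-position 4 → W
n=9: only reaches 3(W), 6(W), 8(W), all W → L
n=10: reaches L-position 9 → W
From 10 the player to move can move to 9, reaching an L position.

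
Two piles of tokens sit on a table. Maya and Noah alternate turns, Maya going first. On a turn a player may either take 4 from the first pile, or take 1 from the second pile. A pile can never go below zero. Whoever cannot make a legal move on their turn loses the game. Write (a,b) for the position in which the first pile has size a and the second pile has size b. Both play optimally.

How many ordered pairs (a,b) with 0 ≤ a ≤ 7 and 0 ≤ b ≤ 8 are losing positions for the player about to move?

Classify positions by backward induction: terminal positions (no move available) are L. From any other position, the mover wins iff some move reaches an L.
Every move lowers a or b (never raises either), so fill the grid row by row in increasing a, and left to right within a row: each cell's successors are then already labelled.
      b=0  b=1  b=2  b=3  b=4  b=5  b=6  b=7  b=8
a=0:    L    W    L    W    L    W    L    W    L
a=1:    L    W    L    W    L    W    L    W    L
a=2:    L    W    L    W    L    W    L    W    L
a=3:    L    W    L    W    L    W    L    W    L
a=4:    W    L    W    L    W    L    W    L    W
a=5:    W    L    W    L    W    L    W    L    W
a=6:    W    L    W    L    W    L    W    L    W
a=7:    W    L    W    L    W    L    W    L    W
Cells with no legal move (terminal, hence L): (0,0), (1,0), (2,0), (3,0).
The remaining L cells, each justified by listing all of its moves:
(0,2): →(0,1)(W) only, which is W, so L
(0,4): →(0,3)(W) only, which is W, so L
(0,6): →(0,5)(W) only, which is W, so L
(0,8): →(0,7)(W) only, which is W, so L
(1,2): →(1,1)(W) only, which is W, so L
(1,4): →(1,3)(W) only, which is W, so L
(1,6): →(1,5)(W) only, which is W, so L
(1,8): →(1,7)(W) only, which is W, so L
(2,2): →(2,1)(W) only, which is W, so L
(2,4): →(2,3)(W) only, which is W, so L
(2,6): →(2,5)(W) only, which is W, so L
(2,8): →(2,7)(W) only, which is W, so L
(3,2): →(3,1)(W) only, which is W, so L
(3,4): →(3,3)(W) only, which is W, so L
(3,6): →(3,5)(W) only, which is W, so L
(3,8): →(3,7)(W) only, which is W, so L
(4,1): →(0,1)(W), (4,0)(W) — all W, so L
(4,3): →(0,3)(W), (4,2)(W) — all W, so L
(4,5): →(0,5)(W), (4,4)(W) — all W, so L
(4,7): →(0,7)(W), (4,6)(W) — all W, so L
(5,1): →(1,1)(W), (5,0)(W) — all W, so L
(5,3): →(1,3)(W), (5,2)(W) — all W, so L
(5,5): →(1,5)(W), (5,4)(W) — all W, so L
(5,7): →(1,7)(W), (5,6)(W) — all W, so L
(6,1): →(2,1)(W), (6,0)(W) — all W, so L
(6,3): →(2,3)(W), (6,2)(W) — all W, so L
(6,5): →(2,5)(W), (6,4)(W) — all W, so L
(6,7): →(2,7)(W), (6,6)(W) — all W, so L
(7,1): →(3,1)(W), (7,0)(W) — all W, so L
(7,3): →(3,3)(W), (7,2)(W) — all W, so L
(7,5): →(3,5)(W), (7,4)(W) — all W, so L
(7,7): →(3,7)(W), (7,6)(W) — all W, so L
Every other cell has at least one move into one of the L cells above, so it is W.
L cells per row: a=0: 5, a=1: 5, a=2: 5, a=3: 5, a=4: 4, a=5: 4, a=6: 4, a=7: 4; total 36.

36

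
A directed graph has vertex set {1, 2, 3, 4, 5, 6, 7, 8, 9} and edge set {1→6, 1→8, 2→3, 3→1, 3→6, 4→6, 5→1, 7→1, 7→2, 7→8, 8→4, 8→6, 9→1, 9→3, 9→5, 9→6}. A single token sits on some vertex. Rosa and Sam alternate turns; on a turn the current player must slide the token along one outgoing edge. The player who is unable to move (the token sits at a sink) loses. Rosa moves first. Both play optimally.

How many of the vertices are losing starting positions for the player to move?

Work bottom-up. With no move the player to move loses. Otherwise the position is W if at least one move leads to an L position for the opponent, and L if every move leads to a W.
Every edge goes from a vertex to one that appears earlier in the order 6, 4, 8, 1, 3, 2, 5, 7, 9, so processing vertices in that order labels each vertex after all of its successors.
6: no outgoing edge → L
4: W (go to 6, an L position)
8: W (go to 6, an L position)
1: W (go to 6, an L position)
3: W (go to 6, an L position)
2: L (sole option 3(W) is W)
5: L (sole option 1(W) is W)
7: W (go to 2, an L position)
9: W (go to 5, an L position)
The L vertices are 2, 5, 6; that is 3 in all.

3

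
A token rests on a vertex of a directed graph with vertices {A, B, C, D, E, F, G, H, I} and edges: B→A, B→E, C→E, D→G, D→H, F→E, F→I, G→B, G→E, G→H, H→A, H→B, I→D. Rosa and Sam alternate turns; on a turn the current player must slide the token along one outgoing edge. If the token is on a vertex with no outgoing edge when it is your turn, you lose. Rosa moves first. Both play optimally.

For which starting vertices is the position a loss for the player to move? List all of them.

Positions with no move are L. A position that does have a move is losing for the player to move precisely when every available move leads to a winning position for the opponent. Fill in the labels:
Every edge goes from a vertex to one that appears earlier in the order A, E, B, H, G, D, I, C, F, so processing vertices in that order labels each vertex after all of its successors.
A: no outgoing edge → L
E: no outgoing edge → L
B: W (go to E, an L position)
H: W (go to A, an L position)
G: W (go to E, an L position)
D: L (options G(W), H(W) are all W)
I: W (go to D, an L position)
C: W (go to E, an L position)
F: W (go to E, an L position)
Reading off the rows marked L gives the requested list; there are 3 such vertices.

A, D, E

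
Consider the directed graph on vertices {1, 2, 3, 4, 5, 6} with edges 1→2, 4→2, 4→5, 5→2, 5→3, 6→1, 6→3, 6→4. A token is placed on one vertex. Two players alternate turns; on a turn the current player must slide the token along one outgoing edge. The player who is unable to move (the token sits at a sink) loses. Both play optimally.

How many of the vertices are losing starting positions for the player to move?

2

Classify positions by backward induction: terminal positions (no move available) are L. From any other position, the mover wins iff some move reaches an L.
Every edge goes from a vertex to one that appears earlier in the order 3, 2, 5, 4, 1, 6, so processing vertices in that order labels each vertex after all of its successors.
3: no outgoing edge → L
2: no outgoing edge → L
5: W (go to 2, an L position)
4: W (go to 2, an L position)
1: W (go to 2, an L position)
6: W (go to 3, an L position)
The L vertices are 2, 3; that is 2 in all.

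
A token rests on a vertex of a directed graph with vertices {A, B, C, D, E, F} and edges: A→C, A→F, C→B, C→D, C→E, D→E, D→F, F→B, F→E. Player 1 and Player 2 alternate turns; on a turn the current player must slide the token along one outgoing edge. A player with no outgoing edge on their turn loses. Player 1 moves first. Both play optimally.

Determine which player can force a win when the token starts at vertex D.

Positions with no move are L. A position that does have a move is losing for the player to move precisely when every available move leads to a winning position for the opponent. Fill in the labels:
Every edge goes from a vertex to one that appears earlier in the order E, B, F, D, C, A, so processing vertices in that order labels each vertex after all of its successors.
E: no outgoing edge → L
B: no outgoing edge → L
F: can move to B, which is L ⇒ W
D: can move to E, which is L ⇒ W
C: can move to B, which is L ⇒ W
A: moves to C(W), F(W); every one is W ⇒ L
The starting position D is W: Player 1 should move to E, handing over an L position.

Player 1 wins.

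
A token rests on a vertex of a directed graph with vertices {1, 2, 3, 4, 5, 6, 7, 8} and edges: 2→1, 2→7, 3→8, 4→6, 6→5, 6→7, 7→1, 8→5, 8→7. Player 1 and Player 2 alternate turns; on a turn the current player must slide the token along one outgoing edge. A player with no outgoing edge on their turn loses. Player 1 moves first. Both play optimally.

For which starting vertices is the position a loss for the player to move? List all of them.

Positions with no move are L. A position that does have a move is losing for the player to move precisely when every available move leads to a winning position for the opponent. Fill in the labels:
Every edge goes from a vertex to one that appears earlier in the order 1, 5, 7, 2, 8, 6, 3, 4, so processing vertices in that order labels each vertex after all of its successors.
1: no outgoing edge → L
5: no outgoing edge → L
7: reaches L-position 1 → W
2: reaches L-position 1 → W
8: reaches L-position 5 → W
6: reaches L-position 5 → W
3: only reaches 8(W), which is W → L
4: only reaches 6(W), which is W → L
Reading off the rows marked L gives the requested list; there are 4 such vertices.

1, 3, 4, 5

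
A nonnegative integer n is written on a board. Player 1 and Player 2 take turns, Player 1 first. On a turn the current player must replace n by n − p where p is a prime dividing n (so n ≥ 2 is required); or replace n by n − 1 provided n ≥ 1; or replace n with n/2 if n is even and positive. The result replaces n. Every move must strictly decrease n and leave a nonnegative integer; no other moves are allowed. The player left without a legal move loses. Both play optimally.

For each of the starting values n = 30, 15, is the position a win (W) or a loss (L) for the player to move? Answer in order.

Compute win/loss labels from the base case upward. A position with no move is L. Any other position is W if it can reach an L in one move, else L.
n=0: no move → L
n=1: →0(L), so W
n=2: →0(L), so W
n=3: →0(L), so W
n=4: →2(W), 3(W) — all W, so L
n=5: →0(L), so W
n=6: →4(L), so W
n=7: →0(L), so W
n=8: →4(L), so W
n=9: →6(W), 8(W) — all W, so L
n=10: →9(L), so W
n=11: →0(L), so W
n=12: →9(L), so W
n=13: →0(L), so W
n=14: →7(W), 12(W), 13(W) — all W, so L
n=15: →14(L), so W
n=16: →14(L), so W
n=17: →0(L), so W
n=18: →9(L), so W
n=19: →0(L), so W
n=20: →10(W), 15(W), 18(W), 19(W) — all W, so L
n=21: →14(L), so W
n=22: →20(L), so W
n=23: →0(L), so W
n=24: →12(W), 21(W), 22(W), 23(W) — all W, so L
n=25: →20(L), so W
n=26: →24(L), so W
n=27: →24(L), so W
n=28: →14(L), so W
n=29: →0(L), so W
n=30: →15(W), 25(W), 27(W), 28(W), 29(W) — all W, so L

30: L, 15: W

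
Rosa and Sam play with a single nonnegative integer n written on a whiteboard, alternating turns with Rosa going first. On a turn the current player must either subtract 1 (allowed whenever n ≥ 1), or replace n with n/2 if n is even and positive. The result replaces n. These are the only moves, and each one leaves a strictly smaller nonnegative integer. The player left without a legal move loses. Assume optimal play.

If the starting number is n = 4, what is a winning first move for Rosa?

Move to 2.

Classify positions by backward induction: terminal positions (no move available) are L. From any other position, the mover wins iff some move reaches an L.
n=0: no move → L
n=1: W (go to 0, an L position)
n=2: L (sole option 1(W) is W)
n=3: W (go to 2, an L position)
n=4: W (go to 2, an L position)
From 4, the L positions reachable in one move are: 2.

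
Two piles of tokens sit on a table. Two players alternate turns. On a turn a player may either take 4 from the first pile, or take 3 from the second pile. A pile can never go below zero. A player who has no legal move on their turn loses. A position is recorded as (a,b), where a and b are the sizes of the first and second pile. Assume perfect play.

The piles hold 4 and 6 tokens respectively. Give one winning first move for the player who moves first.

Move to (0,6).

Work bottom-up. With no move the player to move loses. Otherwise the position is W if at least one move leads to an L position for the opponent, and L if every move leads to a W.
No move ever increases a pile, so every position that can arise here has a ≤ 4 and b ≤ 6; it is enough to label the cells with 0 ≤ a ≤ 4 and 0 ≤ b ≤ 6.
Every move lowers a or b (never raises either), so fill the grid row by row in increasing a, and left to right within a row: each cell's successors are then already labelled.
      b=0  b=1  b=2  b=3  b=4  b=5  b=6
a=0:    L    L    L    W    W    W    L
a=1:    L    L    L    W    W    W    L
a=2:    L    L    L    W    W    W    L
a=3:    L    L    L    W    W    W    L
a=4:    W    W    W    L    L    L    W
Cells with no legal move (terminal, hence L): (0,0), (0,1), (0,2), (1,0), (1,1), (1,2), (2,0), (2,1), (2,2), (3,0), (3,1), (3,2).
The remaining L cells, each justified by listing all of its moves:
(0,6): only reaches (0,3)(W), which is W → L
(1,6): only reaches (1,3)(W), which is W → L
(2,6): only reaches (2,3)(W), which is W → L
(3,6): only reaches (3,3)(W), which is W → L
(4,3): only reaches (0,3)(W), (4,0)(W), all W → L
(4,4): only reaches (0,4)(W), (4,1)(W), all W → L
(4,5): only reaches (0,5)(W), (4,2)(W), all W → L
Every other cell has at least one move into one of the L cells above, so it is W.
From (4,6), the L positions reachable in one move are: (0,6), (4,3). Any move reaching one of these is winning.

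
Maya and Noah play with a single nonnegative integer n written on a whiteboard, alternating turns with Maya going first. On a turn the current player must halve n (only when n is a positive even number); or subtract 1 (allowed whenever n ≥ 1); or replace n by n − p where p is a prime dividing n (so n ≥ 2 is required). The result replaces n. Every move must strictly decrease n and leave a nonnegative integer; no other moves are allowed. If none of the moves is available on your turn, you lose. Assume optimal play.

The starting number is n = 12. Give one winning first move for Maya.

Move to 9.

Use the standard recursion: the mover loses at a terminal position; elsewhere, the mover wins exactly when some move hands the opponent an L position.
n=0: no move → L
n=1: reaches L-position 0 → W
n=2: reaches L-position 0 → W
n=3: reaches L-position 0 → W
n=4: only reaches 2(W), 3(W), all W → L
n=5: reaches L-position 0 → W
n=6: reaches L-position 4 → W
n=7: reaches L-position 0 → W
n=8: reaches L-position 4 → W
n=9: only reaches 6(W), 8(W), all W → L
n=10: reaches L-position 9 → W
n=11: reaches L-position 0 → W
n=12: reaches L-position 9 → W
From 12, the L positions reachable in one move are: 9.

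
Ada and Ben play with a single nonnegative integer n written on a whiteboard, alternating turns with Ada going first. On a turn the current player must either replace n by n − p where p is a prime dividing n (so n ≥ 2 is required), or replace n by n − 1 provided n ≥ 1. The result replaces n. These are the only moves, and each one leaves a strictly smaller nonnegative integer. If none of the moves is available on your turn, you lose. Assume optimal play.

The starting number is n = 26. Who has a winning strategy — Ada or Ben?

Ada wins.

Use the standard recursion: the mover loses at a terminal position; elsewhere, the mover wins exactly when some move hands the opponent an L position.
n=0: no move → L
n=1: reaches L-position 0 → W
n=2: reaches L-position 0 → W
n=3: reaches L-position 0 → W
n=4: only reaches 2(W), 3(W), all W → L
n=5: reaches L-position 0 → W
n=6: reaches L-position 4 → W
n=7: reaches L-position 0 → W
n=8: only reaches 6(W), 7(W), all W → L
n=9: reaches L-position 8 → W
n=10: reaches L-position 8 → W
n=11: reaches L-position 0 → W
n=12: only reaches 9(W), 10(W), 11(W), all W → L
n=13: reaches L-position 0 → W
n=14: reaches L-position 12 → W
n=15: reaches L-position 12 → W
n=16: only reaches 14(W), 15(W), all W → L
n=17: reaches L-position 0 → W
n=18: reaches L-position 16 → W
n=19: reaches L-position 0 → W
n=20: only reaches 15(W), 18(W), 19(W), all W → L
n=21: reaches L-position 20 → W
n=22: reaches L-position 20 → W
n=23: reaches L-position 0 → W
n=24: only reaches 21(W), 22(W), 23(W), all W → L
n=25: reaches L-position 20 → W
n=26: reaches L-position 24 → W
From 26 Ada can move to 24, reaching an L position.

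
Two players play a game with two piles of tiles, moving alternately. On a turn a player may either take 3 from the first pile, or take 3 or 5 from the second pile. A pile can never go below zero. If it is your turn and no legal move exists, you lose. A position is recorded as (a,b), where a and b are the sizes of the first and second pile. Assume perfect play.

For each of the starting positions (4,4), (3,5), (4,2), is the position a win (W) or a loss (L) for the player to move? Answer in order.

(4,4): L, (3,5): L, (4,2): W

Use the standard recursion: the mover loses at a terminal position; elsewhere, the mover wins exactly when some move hands the opponent an L position.
No move ever increases a pile, so every position that can arise here has a ≤ 4 and b ≤ 5; it is enough to label the cells with 0 ≤ a ≤ 4 and 0 ≤ b ≤ 5.
Every move lowers a or b (never raises either), so fill the grid row by row in increasing a, and left to right within a row: each cell's successors are then already labelled.
      b=0  b=1  b=2  b=3  b=4  b=5
a=0:    L    L    L    W    W    W
a=1:    L    L    L    W    W    W
a=2:    L    L    L    W    W    W
a=3:    W    W    W    L    L    L
a=4:    W    W    W    L    L    L
Cells with no legal move (terminal, hence L): (0,0), (0,1), (0,2), (1,0), (1,1), (1,2), (2,0), (2,1), (2,2).
The remaining L cells, each justified by listing all of its moves:
(3,3): L (options (0,3)(W), (3,0)(W) are all W)
(3,4): L (options (0,4)(W), (3,1)(W) are all W)
(3,5): L (options (0,5)(W), (3,2)(W), (3,0)(W) are all W)
(4,3): L (options (1,3)(W), (4,0)(W) are all W)
(4,4): L (options (1,4)(W), (4,1)(W) are all W)
(4,5): L (options (1,5)(W), (4,2)(W), (4,0)(W) are all W)
Every other cell has at least one move into one of the L cells above, so it is W.
(4,4): one of the L cells justified above, so L
(3,5): one of the L cells justified above, so L
(4,2): the move to (1,2) reaches an L cell, so W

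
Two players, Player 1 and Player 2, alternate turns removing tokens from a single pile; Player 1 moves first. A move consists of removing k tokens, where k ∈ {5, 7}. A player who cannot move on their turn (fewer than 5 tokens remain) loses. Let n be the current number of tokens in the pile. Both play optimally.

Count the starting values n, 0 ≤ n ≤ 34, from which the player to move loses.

15

Compute win/loss labels from the base case upward. A position with no move is L. Any other position is W if it can reach an L in one move, else L.
n=0: no move → L
n=1: no move → L
n=2: no move → L
n=3: no move → L
n=4: no move → L
n=5: can move to 0, which is L ⇒ W
n=6: can move to 1, which is L ⇒ W
n=7: can move to 2, which is L ⇒ W
n=8: can move to 3, which is L ⇒ W
n=9: can move to 4, which is L ⇒ W
n=10: can move to 3, which is L ⇒ W
n=11: can move to 4, which is L ⇒ W
n=12: moves to 7(W), 5(W); every one is W ⇒ L
n=13: moves to 8(W), 6(W); every one is W ⇒ L
n=14: moves to 9(W), 7(W); every one is W ⇒ L
n=15: moves to 10(W), 8(W); every one is W ⇒ L
n=16: moves to 11(W), 9(W); every one is W ⇒ L
n=17: can move to 12, which is L ⇒ W
n=18: can move to 13, which is L ⇒ W
n=19: can move to 14, which is L ⇒ W
n=20: can move to 15, which is L ⇒ W
n=21: can move to 16, which is L ⇒ W
n=22: can move to 15, which is L ⇒ W
n=23: can move to 16, which is L ⇒ W
n=24: moves to 19(W), 17(W); every one is W ⇒ L
n=25: moves to 20(W), 18(W); every one is W ⇒ L
n=26: moves to 21(W), 19(W); every one is W ⇒ L
n=27: moves to 22(W), 20(W); every one is W ⇒ L
n=28: moves to 23(W), 21(W); every one is W ⇒ L
n=29: can move to 24, which is L ⇒ W
n=30: can move to 25, which is L ⇒ W
n=31: can move to 26, which is L ⇒ W
n=32: can move to 27, which is L ⇒ W
n=33: can move to 28, which is L ⇒ W
n=34: can move to 27, which is L ⇒ W
L entries with 0 ≤ n ≤ 34: n = 0, 1, 2, 3, 4, 12, 13, 14, 15, 16, 24, 25, 26, 27, 28; that makes 15.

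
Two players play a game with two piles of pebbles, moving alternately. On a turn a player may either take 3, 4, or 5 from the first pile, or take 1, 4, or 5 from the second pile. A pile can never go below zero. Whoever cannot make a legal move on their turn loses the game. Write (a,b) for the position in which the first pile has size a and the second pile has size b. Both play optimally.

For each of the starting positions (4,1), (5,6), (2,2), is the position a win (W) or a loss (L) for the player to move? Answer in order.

(4,1): L, (5,6): W, (2,2): L

Work bottom-up. With no move the player to move loses. Otherwise the position is W if at least one move leads to an L position for the opponent, and L if every move leads to a W.
No move ever increases a pile, so every position that can arise here has a ≤ 5 and b ≤ 6; it is enough to label the cells with 0 ≤ a ≤ 5 and 0 ≤ b ≤ 6.
Every move lowers a or b (never raises either), so fill the grid row by row in increasing a, and left to right within a row: each cell's successors are then already labelled.
      b=0  b=1  b=2  b=3  b=4  b=5  b=6
a=0:    L    W    L    W    W    W    W
a=1:    L    W    L    W    W    W    W
a=2:    L    W    L    W    W    W    W
a=3:    W    L    W    L    W    W    W
a=4:    W    L    W    L    W    W    W
a=5:    W    L    W    L    W    W    W
Cells with no legal move (terminal, hence L): (0,0), (1,0), (2,0).
The remaining L cells, each justified by listing all of its moves:
(0,2): →(0,1)(W) only, which is W, so L
(1,2): →(1,1)(W) only, which is W, so L
(2,2): →(2,1)(W) only, which is W, so L
(3,1): →(0,1)(W), (3,0)(W) — all W, so L
(3,3): →(0,3)(W), (3,2)(W) — all W, so L
(4,1): →(1,1)(W), (0,1)(W), (4,0)(W) — all W, so L
(4,3): →(1,3)(W), (0,3)(W), (4,2)(W) — all W, so L
(5,1): →(2,1)(W), (1,1)(W), (0,1)(W), (5,0)(W) — all W, so L
(5,3): →(2,3)(W), (1,3)(W), (0,3)(W), (5,2)(W) — all W, so L
Every other cell has at least one move into one of the L cells above, so it is W.
(4,1): one of the L cells justified above, so L
(5,6): the move to (5,1) reaches an L cell, so W
(2,2): one of the L cells justified above, so L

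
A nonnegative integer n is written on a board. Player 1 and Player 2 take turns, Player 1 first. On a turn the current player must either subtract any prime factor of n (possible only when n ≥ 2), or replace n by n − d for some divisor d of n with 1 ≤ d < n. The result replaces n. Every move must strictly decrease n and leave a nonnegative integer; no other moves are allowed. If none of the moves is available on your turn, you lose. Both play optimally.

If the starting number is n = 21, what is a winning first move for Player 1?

Label each position W (a win for the player to move) or L (a loss). A position with no legal move is L; any other position is W exactly when some move reaches an L, and L when every move reaches a W.
n=0: no move → L
n=1: no move → L
n=2: →0(L), so W
n=3: →0(L), so W
n=4: →2(W), 3(W) — all W, so L
n=5: →0(L), so W
n=6: →4(L), so W
n=7: →0(L), so W
n=8: →4(L), so W
n=9: →6(W), 8(W) — all W, so L
n=10: →9(L), so W
n=11: →0(L), so W
n=12: →9(L), so W
n=13: →0(L), so W
n=14: →7(W), 12(W), 13(W) — all W, so L
n=15: →14(L), so W
n=16: →14(L), so W
n=17: →0(L), so W
n=18: →9(L), so W
n=19: →0(L), so W
n=20: →10(W), 15(W), 16(W), 18(W), 19(W) — all W, so L
n=21: →14(L), so W
From 21, the L positions reachable in one move are: 14, 20. Any move reaching one of these is winning.

Move to 14.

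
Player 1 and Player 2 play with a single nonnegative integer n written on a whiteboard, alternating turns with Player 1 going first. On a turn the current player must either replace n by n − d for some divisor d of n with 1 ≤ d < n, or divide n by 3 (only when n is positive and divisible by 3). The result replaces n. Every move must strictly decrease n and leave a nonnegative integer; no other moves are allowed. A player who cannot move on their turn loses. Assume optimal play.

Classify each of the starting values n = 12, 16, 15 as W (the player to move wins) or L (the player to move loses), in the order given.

Use the standard recursion: the mover loses at a terminal position; elsewhere, the mover wins exactly when some move hands the opponent an L position.
n=0: no move → L
n=1: no move → L
n=2: reaches L-position 1 → W
n=3: reaches L-position 1 → W
n=4: only reaches 2(W), 3(W), all W → L
n=5: reaches L-position 4 → W
n=6: reaches L-position 4 → W
n=7: only reaches 6(W), which is W → L
n=8: reaches L-position 4 → W
n=9: only reaches 3(W), 6(W), 8(W), all W → L
n=10: reaches L-position 9 → W
n=11: only reaches 10(W), which is W → L
n=12: reaches L-position 4 → W
n=13: only reaches 12(W), which is W → L
n=14: reaches L-position 7 → W
n=15: only reaches 5(W), 10(W), 12(W), 14(W), all W → L
n=16: reaches L-position 15 → W

12: W, 16: W, 15: L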